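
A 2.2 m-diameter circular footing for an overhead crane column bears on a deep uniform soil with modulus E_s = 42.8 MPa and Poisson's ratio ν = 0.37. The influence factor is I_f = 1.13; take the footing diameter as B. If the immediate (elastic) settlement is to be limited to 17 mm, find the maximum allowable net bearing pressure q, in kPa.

q ≈ 339 kPa

E_s = 42.8 MPa = 42800 kPa.
S_e = q·B·(1−ν²)/E_s · I_f  ⇒  q = S_e·E_s / (B·(1−ν²)·I_f).
q = 0.017 × 42800 / (2.2 × 0.8631 × 1.13) = 339.1 kPa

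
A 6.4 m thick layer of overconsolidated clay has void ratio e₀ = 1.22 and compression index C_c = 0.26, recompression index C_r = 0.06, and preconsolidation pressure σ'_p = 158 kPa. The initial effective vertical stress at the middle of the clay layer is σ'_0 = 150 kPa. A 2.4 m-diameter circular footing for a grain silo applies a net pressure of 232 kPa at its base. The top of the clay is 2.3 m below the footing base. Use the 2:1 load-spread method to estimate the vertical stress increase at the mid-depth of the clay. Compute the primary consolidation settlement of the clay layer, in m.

S_c ≈ 0.0304 m

Mid-depth of clay below the footing base: z = 2.3 + 6.4/2 = 5.5 m.
Stress increase at mid-clay by the 2:1 spreading method:
Δσ ≈ qD²/(D+z)² = 232×2.4²/(2.4+5.5)² = 21.412 kPa
Final effective stress: σ'_f = 150 + 21.412 = 171.41 kPa.
σ'_f = 171.41 > σ'_p = 158 kPa, so the stress path crosses the preconsolidation pressure — recompression up to σ'_p, then virgin compression beyond:
S_c = H/(1+e₀)·[C_r·log₁₀(σ'_p/σ'_0) + C_c·log₁₀(σ'_f/σ'_p)]
    = 6.4/2.22 × [0.06×log₁₀(158/150) + 0.26×log₁₀(171.41/158)]
    = 2.8829 × [0.0013539 + 0.0091986] = 0.03042 m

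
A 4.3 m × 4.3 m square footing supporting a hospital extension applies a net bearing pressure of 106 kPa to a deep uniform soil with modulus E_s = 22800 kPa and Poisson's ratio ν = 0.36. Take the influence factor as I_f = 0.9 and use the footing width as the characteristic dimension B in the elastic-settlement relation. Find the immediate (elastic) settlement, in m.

Immediate (elastic) settlement: S_e = q·B·(1−ν²)/E_s · I_f.
S_e = 106 × 4.3 × (1 − 0.36²) / 22800 × 0.9
    = 106 × 4.3 × 0.8704 / 22800 × 0.9
    = 0.01566 m

S_e ≈ 0.0157 m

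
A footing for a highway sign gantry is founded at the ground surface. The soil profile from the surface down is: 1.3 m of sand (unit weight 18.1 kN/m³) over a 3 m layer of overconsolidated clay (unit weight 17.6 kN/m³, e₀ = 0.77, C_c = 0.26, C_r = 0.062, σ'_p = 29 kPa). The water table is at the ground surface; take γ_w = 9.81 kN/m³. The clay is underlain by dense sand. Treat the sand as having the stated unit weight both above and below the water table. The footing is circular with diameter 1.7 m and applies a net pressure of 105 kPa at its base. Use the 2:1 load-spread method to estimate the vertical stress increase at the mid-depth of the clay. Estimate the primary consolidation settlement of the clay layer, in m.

Mid-depth of clay below the ground surface: z = 1.3 + 3/2 = 2.8 m.
Total vertical stress at mid-clay: σ_v = 18.1×1.3 + 17.6×1.5 = 49.93 kPa.
Pore pressure: u = 9.81×(2.8 − 0) = 27.468 kPa.
Initial effective stress: σ'_0 = σ_v − u = 49.93 − 27.468 = 22.462 kPa.
Stress increase at mid-clay by the 2:1 spreading method:
Δσ ≈ qD²/(D+z)² = 105×1.7²/(1.7+2.8)² = 14.985 kPa
Final effective stress: σ'_f = 22.462 + 14.985 = 37.447 kPa.
σ'_f = 37.447 > σ'_p = 29 kPa, so the stress path crosses the preconsolidation pressure — recompression up to σ'_p, then virgin compression beyond:
S_c = H/(1+e₀)·[C_r·log₁₀(σ'_p/σ'_0) + C_c·log₁₀(σ'_f/σ'_p)]
    = 3/1.77 × [0.062×log₁₀(29/22.462) + 0.26×log₁₀(37.447/29)]
    = 1.6949 × [0.0068789 + 0.028865] = 0.06058 m

S_c ≈ 0.0606 m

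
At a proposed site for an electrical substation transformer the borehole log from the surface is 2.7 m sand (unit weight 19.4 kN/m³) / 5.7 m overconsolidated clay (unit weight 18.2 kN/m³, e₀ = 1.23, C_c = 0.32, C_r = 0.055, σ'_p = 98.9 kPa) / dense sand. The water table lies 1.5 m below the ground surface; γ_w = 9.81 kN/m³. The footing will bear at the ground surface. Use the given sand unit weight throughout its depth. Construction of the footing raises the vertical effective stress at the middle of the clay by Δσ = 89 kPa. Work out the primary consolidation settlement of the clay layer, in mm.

Mid-depth of clay below the ground surface: z = 2.7 + 5.7/2 = 5.55 m.
Total vertical stress at mid-clay: σ_v = 19.4×2.7 + 18.2×2.85 = 104.25 kPa.
Pore pressure: u = 9.81×(5.55 − 1.5) = 39.73 kPa.
Initial effective stress: σ'_0 = σ_v − u = 104.25 − 39.73 = 64.52 kPa.
Final effective stress: σ'_f = 64.52 + 89 = 153.52 kPa.
σ'_f = 153.52 > σ'_p = 98.9 kPa, so the stress path crosses the preconsolidation pressure — recompression up to σ'_p, then virgin compression beyond:
S_c = H/(1+e₀)·[C_r·log₁₀(σ'_p/σ'_0) + C_c·log₁₀(σ'_f/σ'_p)]
    = 5.7/2.23 × [0.055×log₁₀(98.9/64.52) + 0.32×log₁₀(153.52/98.9)]
    = 2.5561 × [0.010203 + 0.06111] = 0.1823 m

S_c ≈ 182 mm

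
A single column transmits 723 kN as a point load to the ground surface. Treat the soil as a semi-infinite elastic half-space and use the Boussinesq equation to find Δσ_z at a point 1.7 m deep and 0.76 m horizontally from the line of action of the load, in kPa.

Boussinesq vertical stress below a point load on an elastic half-space:
Δσ_z = 3P/(2πz²) · [1 + (r/z)²]^(−5/2)
r/z = 0.76/1.7 = 0.44706; [1+(r/z)²]^(−5/2) = 0.63412.
Δσ_z = 3×723/(2π×1.7²) × 0.63412 = 119.45 × 0.63412 = 75.75 kPa

Δσ_z ≈ 75.7 kPa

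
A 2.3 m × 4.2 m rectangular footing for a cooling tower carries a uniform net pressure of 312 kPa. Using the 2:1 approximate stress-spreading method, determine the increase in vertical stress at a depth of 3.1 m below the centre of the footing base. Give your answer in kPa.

By the 2:1 method the load spreads at 1 horizontal : 2 vertical, so at depth z the loaded area has grown by z in each plan dimension:
Δσ = qBL/((B+z)(L+z)) = 312×2.3×4.2/((2.3+3.1)(4.2+3.1)) = 76.457 kPa

Δσ_z ≈ 76.5 kPa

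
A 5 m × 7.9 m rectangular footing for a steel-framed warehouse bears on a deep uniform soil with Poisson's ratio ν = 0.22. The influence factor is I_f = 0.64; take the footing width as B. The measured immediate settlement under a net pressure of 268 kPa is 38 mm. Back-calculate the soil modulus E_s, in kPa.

E_s ≈ 21500 kPa

S_e = q·B·(1−ν²)/E_s · I_f  ⇒  E_s = q·B·(1−ν²)·I_f / S_e.
E_s = 268 × 5 × 0.9516 × 0.64 / 0.038 = 21480 kPa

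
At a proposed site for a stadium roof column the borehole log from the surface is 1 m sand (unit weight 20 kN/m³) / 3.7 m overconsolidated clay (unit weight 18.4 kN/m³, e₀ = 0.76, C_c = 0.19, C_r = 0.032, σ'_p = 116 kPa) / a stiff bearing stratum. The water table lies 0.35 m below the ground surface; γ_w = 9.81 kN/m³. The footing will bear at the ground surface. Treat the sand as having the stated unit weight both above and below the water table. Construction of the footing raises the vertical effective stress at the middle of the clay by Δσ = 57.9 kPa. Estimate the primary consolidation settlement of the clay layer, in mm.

Mid-depth of clay below the ground surface: z = 1 + 3.7/2 = 2.85 m.
Total vertical stress at mid-clay: σ_v = 20×1 + 18.4×1.85 = 54.04 kPa.
Pore pressure: u = 9.81×(2.85 − 0.35) = 24.525 kPa.
Initial effective stress: σ'_0 = σ_v − u = 54.04 − 24.525 = 29.515 kPa.
Final effective stress: σ'_f = 29.515 + 57.9 = 87.415 kPa.
σ'_f = 87.415 ≤ σ'_p = 116 kPa, so the clay remains overconsolidated and only the recompression index applies:
S_c = C_r·H/(1+e₀)·log₁₀(σ'_f/σ'_0) = 0.032×3.7/1.76×log₁₀(87.415/29.515)
    = 0.067274 × 0.47154 = 0.03172 m

S_c ≈ 31.7 mm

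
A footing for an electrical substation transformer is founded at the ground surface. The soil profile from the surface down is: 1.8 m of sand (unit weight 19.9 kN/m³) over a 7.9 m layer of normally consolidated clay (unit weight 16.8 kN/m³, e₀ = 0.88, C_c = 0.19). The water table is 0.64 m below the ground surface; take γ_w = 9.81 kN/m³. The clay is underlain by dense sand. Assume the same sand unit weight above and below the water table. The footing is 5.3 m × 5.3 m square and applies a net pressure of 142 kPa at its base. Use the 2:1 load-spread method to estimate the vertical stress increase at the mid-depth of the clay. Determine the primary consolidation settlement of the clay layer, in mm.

Mid-depth of clay below the ground surface: z = 1.8 + 7.9/2 = 5.75 m.
Total vertical stress at mid-clay: σ_v = 19.9×1.8 + 16.8×3.95 = 102.18 kPa.
Pore pressure: u = 9.81×(5.75 − 0.64) = 50.129 kPa.
Initial effective stress: σ'_0 = σ_v − u = 102.18 − 50.129 = 52.051 kPa.
Stress increase at mid-clay by the 2:1 spreading method:
Δσ = qBL/((B+z)(L+z)) = 142×5.3×5.3/((5.3+5.75)(5.3+5.75)) = 32.667 kPa
Final effective stress: σ'_f = σ'_0 + Δσ = 52.051 + 32.667 = 84.718 kPa.
Normally consolidated clay, so the full stress increment lies on the virgin compression line:
S_c = C_c·H/(1+e₀)·log₁₀(σ'_f/σ'_0) = 0.19×7.9/(1+0.88)×log₁₀(84.718/52.051)
    = 0.7984 × 0.21155 = 0.1689 m

S_c ≈ 169 mm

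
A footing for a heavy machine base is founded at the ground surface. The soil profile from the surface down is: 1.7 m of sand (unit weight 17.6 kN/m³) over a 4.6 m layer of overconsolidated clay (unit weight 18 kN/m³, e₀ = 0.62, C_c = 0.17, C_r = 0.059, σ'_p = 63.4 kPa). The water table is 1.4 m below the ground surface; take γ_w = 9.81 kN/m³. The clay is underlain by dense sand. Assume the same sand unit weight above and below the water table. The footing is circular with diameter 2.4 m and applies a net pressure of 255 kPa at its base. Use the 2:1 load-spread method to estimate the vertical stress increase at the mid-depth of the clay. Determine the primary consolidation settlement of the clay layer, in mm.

S_c ≈ 76.7 mm

Mid-depth of clay below the ground surface: z = 1.7 + 4.6/2 = 4 m.
Total vertical stress at mid-clay: σ_v = 17.6×1.7 + 18×2.3 = 71.32 kPa.
Pore pressure: u = 9.81×(4 − 1.4) = 25.506 kPa.
Initial effective stress: σ'_0 = σ_v − u = 71.32 − 25.506 = 45.814 kPa.
Stress increase at mid-clay by the 2:1 spreading method:
Δσ ≈ qD²/(D+z)² = 255×2.4²/(2.4+4)² = 35.859 kPa
Final effective stress: σ'_f = 45.814 + 35.859 = 81.673 kPa.
σ'_f = 81.673 > σ'_p = 63.4 kPa, so the stress path crosses the preconsolidation pressure — recompression up to σ'_p, then virgin compression beyond:
S_c = H/(1+e₀)·[C_r·log₁₀(σ'_p/σ'_0) + C_c·log₁₀(σ'_f/σ'_p)]
    = 4.6/1.62 × [0.059×log₁₀(63.4/45.814) + 0.17×log₁₀(81.673/63.4)]
    = 2.8395 × [0.0083244 + 0.018698] = 0.07673 m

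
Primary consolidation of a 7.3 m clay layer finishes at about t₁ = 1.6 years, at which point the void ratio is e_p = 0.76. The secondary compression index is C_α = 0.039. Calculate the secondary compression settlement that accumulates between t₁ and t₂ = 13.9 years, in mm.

Secondary compression: S_s = C_α·H/(1+e_p)·log₁₀(t₂/t₁)
S_s = 0.039×7.3/(1+0.76)×log₁₀(13.9/1.6)
    = 0.1618 × 0.9389 = 0.1519 m

S_s ≈ 152 mm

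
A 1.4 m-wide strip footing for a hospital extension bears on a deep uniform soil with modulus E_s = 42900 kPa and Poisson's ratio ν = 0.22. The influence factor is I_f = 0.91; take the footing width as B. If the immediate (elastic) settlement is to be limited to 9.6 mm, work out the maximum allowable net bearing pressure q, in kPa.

S_e = q·B·(1−ν²)/E_s · I_f  ⇒  q = S_e·E_s / (B·(1−ν²)·I_f).
q = 0.0096 × 42900 / (1.4 × 0.9516 × 0.91) = 339.7 kPa

q ≈ 340 kPa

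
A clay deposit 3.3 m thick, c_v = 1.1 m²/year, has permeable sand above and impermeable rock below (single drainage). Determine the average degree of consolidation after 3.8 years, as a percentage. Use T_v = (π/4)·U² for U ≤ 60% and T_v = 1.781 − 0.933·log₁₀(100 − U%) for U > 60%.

Drainage path length: H_d = H = 3.3 m (single drainage).
T_v = c_v·t/H_d² = 1.1×3.8/3.3² = 0.38384.
T_v = 0.38384 corresponds to the U > 60% branch:
U = 1 − 10^((1.781 − T_v)/0.933)/100 = 0.6856

U ≈ 68.6 %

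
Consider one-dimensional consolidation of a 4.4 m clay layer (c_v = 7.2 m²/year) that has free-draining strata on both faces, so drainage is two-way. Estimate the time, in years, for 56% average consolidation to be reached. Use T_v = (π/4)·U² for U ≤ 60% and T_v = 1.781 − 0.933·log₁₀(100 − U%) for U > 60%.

t ≈ 0.166 years

Drainage path length: H_d = H/2 = 2.2 m (double drainage).
U ≤ 60%: T_v = (π/4)·U² = (π/4)×0.56² = 0.2463.
t = T_v·H_d²/c_v = 0.2463×2.2²/7.2 = 0.1656 years.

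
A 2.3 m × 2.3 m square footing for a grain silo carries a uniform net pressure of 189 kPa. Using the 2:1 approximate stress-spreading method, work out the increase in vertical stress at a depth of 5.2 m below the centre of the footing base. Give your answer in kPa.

By the 2:1 method the load spreads at 1 horizontal : 2 vertical, so at depth z the loaded area has grown by z in each plan dimension:
Δσ = qBL/((B+z)(L+z)) = 189×2.3×2.3/((2.3+5.2)(2.3+5.2)) = 17.774 kPa

Δσ_z ≈ 17.8 kPa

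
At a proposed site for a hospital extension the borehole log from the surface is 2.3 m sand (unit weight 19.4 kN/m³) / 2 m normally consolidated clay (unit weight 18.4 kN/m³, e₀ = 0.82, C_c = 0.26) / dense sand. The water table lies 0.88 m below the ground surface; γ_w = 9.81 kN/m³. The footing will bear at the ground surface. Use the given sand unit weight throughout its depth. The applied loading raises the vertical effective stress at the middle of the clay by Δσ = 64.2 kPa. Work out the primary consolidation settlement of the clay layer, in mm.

Mid-depth of clay below the ground surface: z = 2.3 + 2/2 = 3.3 m.
Total vertical stress at mid-clay: σ_v = 19.4×2.3 + 18.4×1 = 63.02 kPa.
Pore pressure: u = 9.81×(3.3 − 0.88) = 23.74 kPa.
Initial effective stress: σ'_0 = σ_v − u = 63.02 − 23.74 = 39.28 kPa.
Final effective stress: σ'_f = σ'_0 + Δσ = 39.28 + 64.2 = 103.48 kPa.
Normally consolidated clay, so the full stress increment lies on the virgin compression line:
S_c = C_c·H/(1+e₀)·log₁₀(σ'_f/σ'_0) = 0.26×2/(1+0.82)×log₁₀(103.48/39.28)
    = 0.28571 × 0.42068 = 0.1202 m

S_c ≈ 120 mm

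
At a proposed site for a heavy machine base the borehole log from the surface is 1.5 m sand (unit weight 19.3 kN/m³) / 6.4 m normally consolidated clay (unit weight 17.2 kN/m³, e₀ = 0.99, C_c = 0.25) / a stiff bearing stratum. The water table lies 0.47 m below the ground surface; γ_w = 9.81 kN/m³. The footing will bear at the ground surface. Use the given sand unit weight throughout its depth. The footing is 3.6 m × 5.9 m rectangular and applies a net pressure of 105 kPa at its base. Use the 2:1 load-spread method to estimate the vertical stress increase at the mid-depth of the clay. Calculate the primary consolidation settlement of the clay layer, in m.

S_c ≈ 0.163 m

Mid-depth of clay below the ground surface: z = 1.5 + 6.4/2 = 4.7 m.
Total vertical stress at mid-clay: σ_v = 19.3×1.5 + 17.2×3.2 = 83.99 kPa.
Pore pressure: u = 9.81×(4.7 − 0.47) = 41.496 kPa.
Initial effective stress: σ'_0 = σ_v − u = 83.99 − 41.496 = 42.494 kPa.
Stress increase at mid-clay by the 2:1 spreading method:
Δσ = qBL/((B+z)(L+z)) = 105×3.6×5.9/((3.6+4.7)(5.9+4.7)) = 25.349 kPa
Final effective stress: σ'_f = σ'_0 + Δσ = 42.494 + 25.349 = 67.843 kPa.
Normally consolidated clay, so the full stress increment lies on the virgin compression line:
S_c = C_c·H/(1+e₀)·log₁₀(σ'_f/σ'_0) = 0.25×6.4/(1+0.99)×log₁₀(67.843/42.494)
    = 0.80402 × 0.20318 = 0.1634 m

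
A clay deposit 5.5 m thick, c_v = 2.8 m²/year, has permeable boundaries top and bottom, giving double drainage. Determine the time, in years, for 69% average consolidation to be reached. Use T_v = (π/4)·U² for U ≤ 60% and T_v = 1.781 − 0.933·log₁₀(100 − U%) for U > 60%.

t ≈ 1.05 years

Drainage path length: H_d = H/2 = 2.75 m (double drainage).
U > 60%: T_v = 1.781 − 0.933·log₁₀(100 − 69) = 0.38956.
t = T_v·H_d²/c_v = 0.38956×2.75²/2.8 = 1.052 years.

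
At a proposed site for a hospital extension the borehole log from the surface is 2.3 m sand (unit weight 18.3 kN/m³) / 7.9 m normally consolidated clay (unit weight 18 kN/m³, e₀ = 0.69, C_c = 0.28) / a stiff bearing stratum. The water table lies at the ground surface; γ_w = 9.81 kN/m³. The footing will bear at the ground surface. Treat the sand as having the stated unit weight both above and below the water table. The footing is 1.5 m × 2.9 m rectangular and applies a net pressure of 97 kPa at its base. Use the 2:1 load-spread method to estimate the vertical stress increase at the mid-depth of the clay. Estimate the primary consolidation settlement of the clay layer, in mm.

S_c ≈ 61.7 mm

Mid-depth of clay below the ground surface: z = 2.3 + 7.9/2 = 6.25 m.
Total vertical stress at mid-clay: σ_v = 18.3×2.3 + 18×3.95 = 113.19 kPa.
Pore pressure: u = 9.81×(6.25 − 0) = 61.312 kPa.
Initial effective stress: σ'_0 = σ_v − u = 113.19 − 61.312 = 51.878 kPa.
Stress increase at mid-clay by the 2:1 spreading method:
Δσ = qBL/((B+z)(L+z)) = 97×1.5×2.9/((1.5+6.25)(2.9+6.25)) = 5.9503 kPa
Final effective stress: σ'_f = σ'_0 + Δσ = 51.878 + 5.9503 = 57.828 kPa.
Normally consolidated clay, so the full stress increment lies on the virgin compression line:
S_c = C_c·H/(1+e₀)·log₁₀(σ'_f/σ'_0) = 0.28×7.9/(1+0.69)×log₁₀(57.828/51.878)
    = 1.3089 × 0.047155 = 0.06172 m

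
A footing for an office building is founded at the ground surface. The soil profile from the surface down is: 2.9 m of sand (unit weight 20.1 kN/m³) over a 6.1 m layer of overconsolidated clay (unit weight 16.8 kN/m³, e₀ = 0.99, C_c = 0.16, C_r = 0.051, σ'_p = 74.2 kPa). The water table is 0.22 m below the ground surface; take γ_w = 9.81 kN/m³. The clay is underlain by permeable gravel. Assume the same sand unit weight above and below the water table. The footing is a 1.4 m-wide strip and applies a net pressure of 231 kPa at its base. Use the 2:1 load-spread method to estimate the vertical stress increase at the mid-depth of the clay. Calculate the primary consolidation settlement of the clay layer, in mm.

Mid-depth of clay below the ground surface: z = 2.9 + 6.1/2 = 5.95 m.
Total vertical stress at mid-clay: σ_v = 20.1×2.9 + 16.8×3.05 = 109.53 kPa.
Pore pressure: u = 9.81×(5.95 − 0.22) = 56.211 kPa.
Initial effective stress: σ'_0 = σ_v − u = 109.53 − 56.211 = 53.319 kPa.
Stress increase at mid-clay by the 2:1 spreading method:
Δσ = qB/(B+z) = 231×1.4/(1.4+5.95) = 44 kPa
Final effective stress: σ'_f = 53.319 + 44 = 97.319 kPa.
σ'_f = 97.319 > σ'_p = 74.2 kPa, so the stress path crosses the preconsolidation pressure — recompression up to σ'_p, then virgin compression beyond:
S_c = H/(1+e₀)·[C_r·log₁₀(σ'_p/σ'_0) + C_c·log₁₀(σ'_f/σ'_p)]
    = 6.1/1.99 × [0.051×log₁₀(74.2/53.319) + 0.16×log₁₀(97.319/74.2)]
    = 3.0653 × [0.0073196 + 0.018847] = 0.08021 m

S_c ≈ 80.2 mm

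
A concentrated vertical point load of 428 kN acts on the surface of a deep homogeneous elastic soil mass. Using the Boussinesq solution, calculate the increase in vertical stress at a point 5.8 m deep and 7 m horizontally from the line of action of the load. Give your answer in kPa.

Boussinesq vertical stress below a point load on an elastic half-space:
Δσ_z = 3P/(2πz²) · [1 + (r/z)²]^(−5/2)
r/z = 7/5.8 = 1.2069; [1+(r/z)²]^(−5/2) = 0.10572.
Δσ_z = 3×428/(2π×5.8²) × 0.10572 = 6.0748 × 0.10572 = 0.6422 kPa

Δσ_z ≈ 0.642 kPa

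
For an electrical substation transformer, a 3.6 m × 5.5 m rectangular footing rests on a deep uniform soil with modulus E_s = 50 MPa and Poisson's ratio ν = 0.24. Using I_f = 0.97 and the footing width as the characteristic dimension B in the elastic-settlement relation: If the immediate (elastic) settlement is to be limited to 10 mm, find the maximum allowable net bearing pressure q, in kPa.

q ≈ 152 kPa

E_s = 50 MPa = 50000 kPa.
S_e = q·B·(1−ν²)/E_s · I_f  ⇒  q = S_e·E_s / (B·(1−ν²)·I_f).
q = 0.01 × 50000 / (3.6 × 0.9424 × 0.97) = 151.9 kPa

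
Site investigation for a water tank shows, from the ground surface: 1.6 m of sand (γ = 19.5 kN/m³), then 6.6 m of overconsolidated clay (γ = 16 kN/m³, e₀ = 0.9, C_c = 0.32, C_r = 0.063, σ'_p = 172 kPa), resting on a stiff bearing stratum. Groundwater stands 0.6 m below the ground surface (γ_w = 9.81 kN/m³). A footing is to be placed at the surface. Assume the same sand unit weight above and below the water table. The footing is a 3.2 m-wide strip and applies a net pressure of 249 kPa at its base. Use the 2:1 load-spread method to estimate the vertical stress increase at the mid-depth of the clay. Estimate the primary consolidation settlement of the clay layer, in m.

Mid-depth of clay below the ground surface: z = 1.6 + 6.6/2 = 4.9 m.
Total vertical stress at mid-clay: σ_v = 19.5×1.6 + 16×3.3 = 84 kPa.
Pore pressure: u = 9.81×(4.9 − 0.6) = 42.183 kPa.
Initial effective stress: σ'_0 = σ_v − u = 84 − 42.183 = 41.817 kPa.
Stress increase at mid-clay by the 2:1 spreading method:
Δσ = qB/(B+z) = 249×3.2/(3.2+4.9) = 98.37 kPa
Final effective stress: σ'_f = 41.817 + 98.37 = 140.19 kPa.
σ'_f = 140.19 ≤ σ'_p = 172 kPa, so the clay remains overconsolidated and only the recompression index applies:
S_c = C_r·H/(1+e₀)·log₁₀(σ'_f/σ'_0) = 0.063×6.6/1.9×log₁₀(140.19/41.817)
    = 0.21884 × 0.52536 = 0.115 m

S_c ≈ 0.115 m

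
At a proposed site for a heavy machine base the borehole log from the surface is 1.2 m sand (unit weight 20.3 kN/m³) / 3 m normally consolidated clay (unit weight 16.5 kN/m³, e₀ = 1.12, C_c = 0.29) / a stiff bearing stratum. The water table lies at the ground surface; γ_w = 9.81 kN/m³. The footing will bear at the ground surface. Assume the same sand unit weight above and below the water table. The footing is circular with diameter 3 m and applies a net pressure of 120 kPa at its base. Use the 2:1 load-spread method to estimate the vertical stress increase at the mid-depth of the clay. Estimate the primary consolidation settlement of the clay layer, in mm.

Mid-depth of clay below the ground surface: z = 1.2 + 3/2 = 2.7 m.
Total vertical stress at mid-clay: σ_v = 20.3×1.2 + 16.5×1.5 = 49.11 kPa.
Pore pressure: u = 9.81×(2.7 − 0) = 26.487 kPa.
Initial effective stress: σ'_0 = σ_v − u = 49.11 − 26.487 = 22.623 kPa.
Stress increase at mid-clay by the 2:1 spreading method:
Δσ ≈ qD²/(D+z)² = 120×3²/(3+2.7)² = 33.241 kPa
Final effective stress: σ'_f = σ'_0 + Δσ = 22.623 + 33.241 = 55.864 kPa.
Normally consolidated clay, so the full stress increment lies on the virgin compression line:
S_c = C_c·H/(1+e₀)·log₁₀(σ'_f/σ'_0) = 0.29×3/(1+1.12)×log₁₀(55.864/22.623)
    = 0.41038 × 0.39258 = 0.1611 m

S_c ≈ 161 mm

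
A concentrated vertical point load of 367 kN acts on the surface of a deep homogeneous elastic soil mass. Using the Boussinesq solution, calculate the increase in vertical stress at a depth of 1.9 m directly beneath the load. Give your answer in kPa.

Δσ_z ≈ 48.5 kPa

Boussinesq vertical stress below a point load on an elastic half-space:
Δσ_z = 3P/(2πz²) · [1 + (r/z)²]^(−5/2)
r/z = 0/1.9 = 0; [1+(r/z)²]^(−5/2) = 1.
Δσ_z = 3×367/(2π×1.9²) × 1 = 48.54 × 1 = 48.54 kPa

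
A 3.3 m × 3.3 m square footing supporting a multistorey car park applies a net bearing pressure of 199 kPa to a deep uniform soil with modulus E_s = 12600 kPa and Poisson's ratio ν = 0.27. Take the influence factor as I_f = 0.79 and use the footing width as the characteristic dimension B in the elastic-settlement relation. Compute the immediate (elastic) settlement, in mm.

S_e ≈ 38.2 mm

Immediate (elastic) settlement: S_e = q·B·(1−ν²)/E_s · I_f.
S_e = 199 × 3.3 × (1 − 0.27²) / 12600 × 0.79
    = 199 × 3.3 × 0.9271 / 12600 × 0.79
    = 0.03817 m = 38.17 mm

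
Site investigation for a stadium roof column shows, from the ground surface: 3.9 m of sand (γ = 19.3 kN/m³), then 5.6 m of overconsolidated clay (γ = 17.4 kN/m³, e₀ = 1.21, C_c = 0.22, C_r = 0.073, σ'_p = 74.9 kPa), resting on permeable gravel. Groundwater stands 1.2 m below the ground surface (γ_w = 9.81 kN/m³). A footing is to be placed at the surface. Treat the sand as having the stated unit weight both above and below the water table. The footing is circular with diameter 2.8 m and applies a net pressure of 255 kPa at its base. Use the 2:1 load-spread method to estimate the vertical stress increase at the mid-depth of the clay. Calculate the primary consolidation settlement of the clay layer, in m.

Mid-depth of clay below the ground surface: z = 3.9 + 5.6/2 = 6.7 m.
Total vertical stress at mid-clay: σ_v = 19.3×3.9 + 17.4×2.8 = 123.99 kPa.
Pore pressure: u = 9.81×(6.7 − 1.2) = 53.955 kPa.
Initial effective stress: σ'_0 = σ_v − u = 123.99 − 53.955 = 70.035 kPa.
Stress increase at mid-clay by the 2:1 spreading method:
Δσ ≈ qD²/(D+z)² = 255×2.8²/(2.8+6.7)² = 22.152 kPa
Final effective stress: σ'_f = 70.035 + 22.152 = 92.187 kPa.
σ'_f = 92.187 > σ'_p = 74.9 kPa, so the stress path crosses the preconsolidation pressure — recompression up to σ'_p, then virgin compression beyond:
S_c = H/(1+e₀)·[C_r·log₁₀(σ'_p/σ'_0) + C_c·log₁₀(σ'_f/σ'_p)]
    = 5.6/2.21 × [0.073×log₁₀(74.9/70.035) + 0.22×log₁₀(92.187/74.9)]
    = 2.5339 × [0.0021292 + 0.019841] = 0.05567 m

S_c ≈ 0.0557 m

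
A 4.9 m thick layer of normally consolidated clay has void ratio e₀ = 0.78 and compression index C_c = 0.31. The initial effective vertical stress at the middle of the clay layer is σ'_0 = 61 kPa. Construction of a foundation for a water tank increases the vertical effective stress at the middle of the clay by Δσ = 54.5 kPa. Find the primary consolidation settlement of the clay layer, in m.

Final effective stress: σ'_f = σ'_0 + Δσ = 61 + 54.5 = 115.5 kPa.
Normally consolidated clay, so the full stress increment lies on the virgin compression line:
S_c = C_c·H/(1+e₀)·log₁₀(σ'_f/σ'_0) = 0.31×4.9/(1+0.78)×log₁₀(115.5/61)
    = 0.85337 × 0.27725 = 0.2366 m

S_c ≈ 0.237 m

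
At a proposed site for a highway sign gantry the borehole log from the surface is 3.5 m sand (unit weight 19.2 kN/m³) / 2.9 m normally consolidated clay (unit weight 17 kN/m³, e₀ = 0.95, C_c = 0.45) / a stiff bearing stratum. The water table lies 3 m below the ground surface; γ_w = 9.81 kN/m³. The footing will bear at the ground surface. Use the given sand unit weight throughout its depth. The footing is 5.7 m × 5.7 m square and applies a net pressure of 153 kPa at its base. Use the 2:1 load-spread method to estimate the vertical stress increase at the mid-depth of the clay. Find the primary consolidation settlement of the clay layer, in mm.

Mid-depth of clay below the ground surface: z = 3.5 + 2.9/2 = 4.95 m.
Total vertical stress at mid-clay: σ_v = 19.2×3.5 + 17×1.45 = 91.85 kPa.
Pore pressure: u = 9.81×(4.95 − 3) = 19.13 kPa.
Initial effective stress: σ'_0 = σ_v − u = 91.85 − 19.13 = 72.72 kPa.
Stress increase at mid-clay by the 2:1 spreading method:
Δσ = qBL/((B+z)(L+z)) = 153×5.7×5.7/((5.7+4.95)(5.7+4.95)) = 43.827 kPa
Final effective stress: σ'_f = σ'_0 + Δσ = 72.72 + 43.827 = 116.55 kPa.
Normally consolidated clay, so the full stress increment lies on the virgin compression line:
S_c = C_c·H/(1+e₀)·log₁₀(σ'_f/σ'_0) = 0.45×2.9/(1+0.95)×log₁₀(116.55/72.72)
    = 0.66923 × 0.20486 = 0.1371 m

S_c ≈ 137 mm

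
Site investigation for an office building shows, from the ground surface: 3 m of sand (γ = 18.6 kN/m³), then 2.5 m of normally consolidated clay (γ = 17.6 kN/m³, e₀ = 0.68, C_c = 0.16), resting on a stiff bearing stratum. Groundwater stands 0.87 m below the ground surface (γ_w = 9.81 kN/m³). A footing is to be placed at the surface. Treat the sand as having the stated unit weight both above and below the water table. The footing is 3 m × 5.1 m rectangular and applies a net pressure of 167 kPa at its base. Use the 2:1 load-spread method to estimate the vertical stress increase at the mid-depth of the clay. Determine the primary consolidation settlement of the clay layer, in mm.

S_c ≈ 63.3 mm

Mid-depth of clay below the ground surface: z = 3 + 2.5/2 = 4.25 m.
Total vertical stress at mid-clay: σ_v = 18.6×3 + 17.6×1.25 = 77.8 kPa.
Pore pressure: u = 9.81×(4.25 − 0.87) = 33.158 kPa.
Initial effective stress: σ'_0 = σ_v − u = 77.8 − 33.158 = 44.642 kPa.
Stress increase at mid-clay by the 2:1 spreading method:
Δσ = qBL/((B+z)(L+z)) = 167×3×5.1/((3+4.25)(5.1+4.25)) = 37.693 kPa
Final effective stress: σ'_f = σ'_0 + Δσ = 44.642 + 37.693 = 82.335 kPa.
Normally consolidated clay, so the full stress increment lies on the virgin compression line:
S_c = C_c·H/(1+e₀)·log₁₀(σ'_f/σ'_0) = 0.16×2.5/(1+0.68)×log₁₀(82.335/44.642)
    = 0.2381 × 0.26584 = 0.0633 m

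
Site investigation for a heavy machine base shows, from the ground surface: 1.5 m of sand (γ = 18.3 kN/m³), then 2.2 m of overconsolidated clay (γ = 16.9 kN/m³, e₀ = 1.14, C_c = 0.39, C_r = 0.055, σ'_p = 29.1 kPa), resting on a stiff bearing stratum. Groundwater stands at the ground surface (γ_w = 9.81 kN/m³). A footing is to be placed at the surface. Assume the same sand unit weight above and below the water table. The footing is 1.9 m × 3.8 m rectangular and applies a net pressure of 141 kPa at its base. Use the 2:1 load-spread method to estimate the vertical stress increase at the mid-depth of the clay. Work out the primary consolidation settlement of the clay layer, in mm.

Mid-depth of clay below the ground surface: z = 1.5 + 2.2/2 = 2.6 m.
Total vertical stress at mid-clay: σ_v = 18.3×1.5 + 16.9×1.1 = 46.04 kPa.
Pore pressure: u = 9.81×(2.6 − 0) = 25.506 kPa.
Initial effective stress: σ'_0 = σ_v − u = 46.04 − 25.506 = 20.534 kPa.
Stress increase at mid-clay by the 2:1 spreading method:
Δσ = qBL/((B+z)(L+z)) = 141×1.9×3.8/((1.9+2.6)(3.8+2.6)) = 35.348 kPa
Final effective stress: σ'_f = 20.534 + 35.348 = 55.882 kPa.
σ'_f = 55.882 > σ'_p = 29.1 kPa, so the stress path crosses the preconsolidation pressure — recompression up to σ'_p, then virgin compression beyond:
S_c = H/(1+e₀)·[C_r·log₁₀(σ'_p/σ'_0) + C_c·log₁₀(σ'_f/σ'_p)]
    = 2.2/2.14 × [0.055×log₁₀(29.1/20.534) + 0.39×log₁₀(55.882/29.1)]
    = 1.028 × [0.0083281 + 0.11052] = 0.1222 m

S_c ≈ 122 mm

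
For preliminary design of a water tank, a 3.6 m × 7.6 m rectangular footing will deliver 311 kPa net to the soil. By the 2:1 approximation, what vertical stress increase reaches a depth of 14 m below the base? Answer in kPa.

By the 2:1 method the load spreads at 1 horizontal : 2 vertical, so at depth z the loaded area has grown by z in each plan dimension:
Δσ = qBL/((B+z)(L+z)) = 311×3.6×7.6/((3.6+14)(7.6+14)) = 22.383 kPa

Δσ_z ≈ 22.4 kPa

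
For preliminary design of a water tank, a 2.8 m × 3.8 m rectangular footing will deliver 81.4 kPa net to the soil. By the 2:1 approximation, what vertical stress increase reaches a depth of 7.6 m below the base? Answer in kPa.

Δσ_z ≈ 7.31 kPa

By the 2:1 method the load spreads at 1 horizontal : 2 vertical, so at depth z the loaded area has grown by z in each plan dimension:
Δσ = qBL/((B+z)(L+z)) = 81.4×2.8×3.8/((2.8+7.6)(3.8+7.6)) = 7.3051 kPa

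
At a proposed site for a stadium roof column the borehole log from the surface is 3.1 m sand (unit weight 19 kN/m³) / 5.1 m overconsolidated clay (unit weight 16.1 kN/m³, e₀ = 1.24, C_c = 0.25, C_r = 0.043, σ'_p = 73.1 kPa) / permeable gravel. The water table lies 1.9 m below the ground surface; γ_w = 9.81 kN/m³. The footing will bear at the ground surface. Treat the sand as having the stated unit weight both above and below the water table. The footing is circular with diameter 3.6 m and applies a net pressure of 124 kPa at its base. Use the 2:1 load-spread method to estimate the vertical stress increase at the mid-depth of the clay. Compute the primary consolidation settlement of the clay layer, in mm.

Mid-depth of clay below the ground surface: z = 3.1 + 5.1/2 = 5.65 m.
Total vertical stress at mid-clay: σ_v = 19×3.1 + 16.1×2.55 = 99.955 kPa.
Pore pressure: u = 9.81×(5.65 − 1.9) = 36.788 kPa.
Initial effective stress: σ'_0 = σ_v − u = 99.955 − 36.788 = 63.167 kPa.
Stress increase at mid-clay by the 2:1 spreading method:
Δσ ≈ qD²/(D+z)² = 124×3.6²/(3.6+5.65)² = 18.782 kPa
Final effective stress: σ'_f = 63.167 + 18.782 = 81.949 kPa.
σ'_f = 81.949 > σ'_p = 73.1 kPa, so the stress path crosses the preconsolidation pressure — recompression up to σ'_p, then virgin compression beyond:
S_c = H/(1+e₀)·[C_r·log₁₀(σ'_p/σ'_0) + C_c·log₁₀(σ'_f/σ'_p)]
    = 5.1/2.24 × [0.043×log₁₀(73.1/63.167) + 0.25×log₁₀(81.949/73.1)]
    = 2.2768 × [0.0027274 + 0.012407] = 0.03446 m

S_c ≈ 34.5 mm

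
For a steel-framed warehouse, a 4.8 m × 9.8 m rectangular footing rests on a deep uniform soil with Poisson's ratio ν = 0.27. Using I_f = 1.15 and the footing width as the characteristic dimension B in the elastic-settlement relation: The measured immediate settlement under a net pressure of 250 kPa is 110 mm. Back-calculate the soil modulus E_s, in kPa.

E_s ≈ 11600 kPa

S_e = q·B·(1−ν²)/E_s · I_f  ⇒  E_s = q·B·(1−ν²)·I_f / S_e.
E_s = 250 × 4.8 × 0.9271 × 1.15 / 0.11 = 11630 kPa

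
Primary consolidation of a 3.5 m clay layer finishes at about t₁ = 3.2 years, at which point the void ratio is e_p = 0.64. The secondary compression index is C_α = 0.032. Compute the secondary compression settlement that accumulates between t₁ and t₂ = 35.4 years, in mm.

S_s ≈ 71.3 mm

Secondary compression: S_s = C_α·H/(1+e_p)·log₁₀(t₂/t₁)
S_s = 0.032×3.5/(1+0.64)×log₁₀(35.4/3.2)
    = 0.06829 × 1.044 = 0.07129 m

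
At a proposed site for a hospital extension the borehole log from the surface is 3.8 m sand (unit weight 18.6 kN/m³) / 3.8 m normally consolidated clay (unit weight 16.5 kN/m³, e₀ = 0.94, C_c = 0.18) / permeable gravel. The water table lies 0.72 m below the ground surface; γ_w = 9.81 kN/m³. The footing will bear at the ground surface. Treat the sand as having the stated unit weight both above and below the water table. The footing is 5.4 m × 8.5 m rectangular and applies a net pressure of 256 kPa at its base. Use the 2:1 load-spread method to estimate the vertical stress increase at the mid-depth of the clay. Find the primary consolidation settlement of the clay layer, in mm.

Mid-depth of clay below the ground surface: z = 3.8 + 3.8/2 = 5.7 m.
Total vertical stress at mid-clay: σ_v = 18.6×3.8 + 16.5×1.9 = 102.03 kPa.
Pore pressure: u = 9.81×(5.7 − 0.72) = 48.854 kPa.
Initial effective stress: σ'_0 = σ_v − u = 102.03 − 48.854 = 53.176 kPa.
Stress increase at mid-clay by the 2:1 spreading method:
Δσ = qBL/((B+z)(L+z)) = 256×5.4×8.5/((5.4+5.7)(8.5+5.7)) = 74.549 kPa
Final effective stress: σ'_f = σ'_0 + Δσ = 53.176 + 74.549 = 127.73 kPa.
Normally consolidated clay, so the full stress increment lies on the virgin compression line:
S_c = C_c·H/(1+e₀)·log₁₀(σ'_f/σ'_0) = 0.18×3.8/(1+0.94)×log₁₀(127.73/53.176)
    = 0.35258 × 0.38058 = 0.1342 m

S_c ≈ 134 mm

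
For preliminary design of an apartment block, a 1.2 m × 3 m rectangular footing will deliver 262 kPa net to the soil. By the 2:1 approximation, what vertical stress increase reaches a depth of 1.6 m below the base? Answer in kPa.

Δσ_z ≈ 73.2 kPa

By the 2:1 method the load spreads at 1 horizontal : 2 vertical, so at depth z the loaded area has grown by z in each plan dimension:
Δσ = qBL/((B+z)(L+z)) = 262×1.2×3/((1.2+1.6)(3+1.6)) = 73.23 kPa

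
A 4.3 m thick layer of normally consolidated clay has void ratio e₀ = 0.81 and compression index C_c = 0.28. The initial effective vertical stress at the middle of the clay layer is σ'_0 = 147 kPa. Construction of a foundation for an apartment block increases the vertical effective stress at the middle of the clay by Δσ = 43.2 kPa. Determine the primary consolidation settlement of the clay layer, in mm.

S_c ≈ 74.4 mm

Final effective stress: σ'_f = σ'_0 + Δσ = 147 + 43.2 = 190.2 kPa.
Normally consolidated clay, so the full stress increment lies on the virgin compression line:
S_c = C_c·H/(1+e₀)·log₁₀(σ'_f/σ'_0) = 0.28×4.3/(1+0.81)×log₁₀(190.2/147)
    = 0.66519 × 0.11189 = 0.07443 m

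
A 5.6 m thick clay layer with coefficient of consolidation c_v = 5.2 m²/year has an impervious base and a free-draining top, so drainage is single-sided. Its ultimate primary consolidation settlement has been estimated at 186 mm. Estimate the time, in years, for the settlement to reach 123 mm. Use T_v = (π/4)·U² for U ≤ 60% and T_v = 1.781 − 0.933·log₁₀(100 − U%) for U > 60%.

Drainage path length: H_d = H = 5.6 m (single drainage).
U = S(t)/S_ult = 123/186 = 0.6613.
U > 60%: T_v = 1.781 − 0.933·log₁₀(100 − 66.129) = 0.35367.
t = T_v·H_d²/c_v = 0.35367×5.6²/5.2 = 2.133 years.

t ≈ 2.13 years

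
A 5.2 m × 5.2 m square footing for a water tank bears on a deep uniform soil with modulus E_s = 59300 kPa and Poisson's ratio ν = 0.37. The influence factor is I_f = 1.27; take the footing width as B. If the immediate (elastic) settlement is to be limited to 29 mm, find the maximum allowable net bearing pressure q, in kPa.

q ≈ 302 kPa

S_e = q·B·(1−ν²)/E_s · I_f  ⇒  q = S_e·E_s / (B·(1−ν²)·I_f).
q = 0.029 × 59300 / (5.2 × 0.8631 × 1.27) = 301.7 kPa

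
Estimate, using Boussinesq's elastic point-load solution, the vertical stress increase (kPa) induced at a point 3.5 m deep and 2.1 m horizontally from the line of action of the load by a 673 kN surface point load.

Δσ_z ≈ 12.2 kPa

Boussinesq vertical stress below a point load on an elastic half-space:
Δσ_z = 3P/(2πz²) · [1 + (r/z)²]^(−5/2)
r/z = 2.1/3.5 = 0.6; [1+(r/z)²]^(−5/2) = 0.46361.
Δσ_z = 3×673/(2π×3.5²) × 0.46361 = 26.231 × 0.46361 = 12.16 kPa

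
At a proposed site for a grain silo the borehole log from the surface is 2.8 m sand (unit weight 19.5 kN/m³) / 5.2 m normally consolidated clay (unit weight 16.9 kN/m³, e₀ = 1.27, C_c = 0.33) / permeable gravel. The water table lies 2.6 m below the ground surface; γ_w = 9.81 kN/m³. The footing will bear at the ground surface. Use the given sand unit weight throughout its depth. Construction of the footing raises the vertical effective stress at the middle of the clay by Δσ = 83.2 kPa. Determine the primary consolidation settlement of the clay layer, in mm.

Mid-depth of clay below the ground surface: z = 2.8 + 5.2/2 = 5.4 m.
Total vertical stress at mid-clay: σ_v = 19.5×2.8 + 16.9×2.6 = 98.54 kPa.
Pore pressure: u = 9.81×(5.4 − 2.6) = 27.468 kPa.
Initial effective stress: σ'_0 = σ_v − u = 98.54 − 27.468 = 71.072 kPa.
Final effective stress: σ'_f = σ'_0 + Δσ = 71.072 + 83.2 = 154.27 kPa.
Normally consolidated clay, so the full stress increment lies on the virgin compression line:
S_c = C_c·H/(1+e₀)·log₁₀(σ'_f/σ'_0) = 0.33×5.2/(1+1.27)×log₁₀(154.27/71.072)
    = 0.75595 × 0.33658 = 0.2544 m

S_c ≈ 254 mm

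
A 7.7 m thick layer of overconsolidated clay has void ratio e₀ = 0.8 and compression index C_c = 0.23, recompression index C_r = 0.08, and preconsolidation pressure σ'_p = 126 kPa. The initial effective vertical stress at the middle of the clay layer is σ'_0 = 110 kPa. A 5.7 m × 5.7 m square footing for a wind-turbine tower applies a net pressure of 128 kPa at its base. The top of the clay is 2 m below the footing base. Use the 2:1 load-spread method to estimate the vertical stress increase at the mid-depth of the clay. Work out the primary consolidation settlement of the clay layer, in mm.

S_c ≈ 68.8 mm

Mid-depth of clay below the footing base: z = 2 + 7.7/2 = 5.85 m.
Stress increase at mid-clay by the 2:1 spreading method:
Δσ = qBL/((B+z)(L+z)) = 128×5.7×5.7/((5.7+5.85)(5.7+5.85)) = 31.174 kPa
Final effective stress: σ'_f = 110 + 31.174 = 141.17 kPa.
σ'_f = 141.17 > σ'_p = 126 kPa, so the stress path crosses the preconsolidation pressure — recompression up to σ'_p, then virgin compression beyond:
S_c = H/(1+e₀)·[C_r·log₁₀(σ'_p/σ'_0) + C_c·log₁₀(σ'_f/σ'_p)]
    = 7.7/1.8 × [0.08×log₁₀(126/110) + 0.23×log₁₀(141.17/126)]
    = 4.2778 × [0.0047182 + 0.011356] = 0.06876 m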